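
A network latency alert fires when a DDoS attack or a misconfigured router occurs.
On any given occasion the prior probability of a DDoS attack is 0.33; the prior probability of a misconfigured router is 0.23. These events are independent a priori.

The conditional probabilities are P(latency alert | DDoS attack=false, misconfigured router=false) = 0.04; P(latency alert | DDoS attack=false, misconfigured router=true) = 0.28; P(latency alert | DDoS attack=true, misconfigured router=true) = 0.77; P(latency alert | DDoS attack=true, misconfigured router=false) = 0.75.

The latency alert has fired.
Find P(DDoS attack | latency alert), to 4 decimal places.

P(DDoS attack | latency alert) ≈ 0.7961

By total probability over the 4 (DDoS attack, misconfigured router) configurations:
  P(latency alert) = 0.04·0.67·0.77 + 0.28·0.67·0.23 + 0.75·0.33·0.77 + 0.77·0.33·0.23
        = 0.020636 + 0.043148 + 0.190575 + 0.058443 = 0.312802
Configurations with DDoS attack contribute 0.249018, so
  P(DDoS attack | latency alert) = 0.249018 / 0.312802 ≈ 0.7961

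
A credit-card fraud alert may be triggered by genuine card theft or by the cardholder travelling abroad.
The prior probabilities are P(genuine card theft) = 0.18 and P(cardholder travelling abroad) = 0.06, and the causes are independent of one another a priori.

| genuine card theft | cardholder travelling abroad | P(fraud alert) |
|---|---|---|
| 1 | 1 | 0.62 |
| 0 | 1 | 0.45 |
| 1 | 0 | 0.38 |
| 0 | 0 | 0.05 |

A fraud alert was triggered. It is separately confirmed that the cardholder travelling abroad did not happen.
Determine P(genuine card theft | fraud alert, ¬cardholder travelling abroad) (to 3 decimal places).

P(genuine card theft | fraud alert, ¬cardholder travelling abroad) ≈ 0.625

By total probability over both values of genuine card theft:
  P(fraud alert | ¬cardholder travelling abroad) = 0.05*0.82 + 0.38*0.18
        = 0.041000 + 0.068400 = 0.109400
Configurations with genuine card theft contribute 0.068400, so
  P(genuine card theft | fraud alert, ¬cardholder travelling abroad) = 0.068400 / 0.109400 ≈ 0.625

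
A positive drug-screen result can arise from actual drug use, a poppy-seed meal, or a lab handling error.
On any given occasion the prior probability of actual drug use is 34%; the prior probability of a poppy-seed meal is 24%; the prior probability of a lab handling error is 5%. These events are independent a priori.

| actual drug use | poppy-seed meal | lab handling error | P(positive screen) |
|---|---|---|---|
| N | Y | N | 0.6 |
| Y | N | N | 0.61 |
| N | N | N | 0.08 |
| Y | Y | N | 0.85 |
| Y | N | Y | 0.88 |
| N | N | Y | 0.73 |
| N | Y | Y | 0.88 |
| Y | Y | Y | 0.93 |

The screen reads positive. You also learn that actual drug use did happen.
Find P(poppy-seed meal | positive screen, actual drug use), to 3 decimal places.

P(poppy-seed meal | positive screen, actual drug use) ≈ 0.302

Enumerate the 4 (poppy-seed meal, lab handling error) configurations and weight by the priors:
  P(positive screen | actual drug use) = 0.61×0.76×0.95 + 0.88×0.76×0.05 + 0.85×0.24×0.95 + 0.93×0.24×0.05
        = 0.440420 + 0.033440 + 0.193800 + 0.011160 = 0.678820
The terms with poppy-seed meal present sum to 0.204960, so
  P(poppy-seed meal | positive screen, actual drug use) = 0.204960 / 0.678820 ≈ 0.302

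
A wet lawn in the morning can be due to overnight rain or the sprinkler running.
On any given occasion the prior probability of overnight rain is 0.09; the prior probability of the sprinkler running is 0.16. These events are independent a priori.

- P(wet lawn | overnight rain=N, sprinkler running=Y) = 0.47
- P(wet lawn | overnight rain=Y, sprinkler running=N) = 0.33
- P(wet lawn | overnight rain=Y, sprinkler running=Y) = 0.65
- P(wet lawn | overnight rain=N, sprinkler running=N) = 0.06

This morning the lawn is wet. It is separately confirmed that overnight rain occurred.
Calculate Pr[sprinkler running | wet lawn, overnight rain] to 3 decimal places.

Pr[sprinkler running | wet lawn, overnight rain] ≈ 0.273

By total probability over both values of sprinkler running:
  P(wet lawn | overnight rain) = 0.33×0.84 + 0.65×0.16
        = 0.277200 + 0.104000 = 0.381200
Keeping only the sprinkler running-present terms gives 0.104000, so
  P(sprinkler running | wet lawn, overnight rain) = 0.104000 / 0.381200 ≈ 0.273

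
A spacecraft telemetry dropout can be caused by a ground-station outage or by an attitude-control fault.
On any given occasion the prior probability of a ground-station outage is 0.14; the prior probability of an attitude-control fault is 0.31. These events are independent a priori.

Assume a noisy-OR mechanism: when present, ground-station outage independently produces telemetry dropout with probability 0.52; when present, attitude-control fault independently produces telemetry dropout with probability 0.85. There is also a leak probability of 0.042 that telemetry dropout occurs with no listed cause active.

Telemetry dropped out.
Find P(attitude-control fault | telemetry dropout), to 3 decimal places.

P(attitude-control fault | telemetry dropout) ≈ 0.777

Under noisy-OR, P(telemetry dropout | causes) = 1 − (1−0.042)·∏(1−qᵢ) over the active causes.
By total probability over the 4 (ground-station outage, attitude-control fault) configurations:
  P(telemetry dropout) = 0.042*0.86*0.69 + 0.8563*0.86*0.31 + 0.54016*0.14*0.69 + 0.931024*0.14*0.31
        = 0.024923 + 0.228290 + 0.052179 + 0.040406 = 0.345798
Keeping only the attitude-control fault-present terms gives 0.268696, so
  P(attitude-control fault | telemetry dropout) = 0.268696 / 0.345798 ≈ 0.777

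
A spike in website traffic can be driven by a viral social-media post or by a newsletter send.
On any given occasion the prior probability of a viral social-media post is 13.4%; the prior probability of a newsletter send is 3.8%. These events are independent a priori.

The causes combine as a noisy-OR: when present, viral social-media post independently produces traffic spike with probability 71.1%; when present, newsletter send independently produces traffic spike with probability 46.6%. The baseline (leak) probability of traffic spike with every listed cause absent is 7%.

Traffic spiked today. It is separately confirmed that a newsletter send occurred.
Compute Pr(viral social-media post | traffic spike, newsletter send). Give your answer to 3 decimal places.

Pr(viral social-media post | traffic spike, newsletter send) ≈ 0.208

Under noisy-OR, P(traffic spike | causes) = 1 − (1−0.07)·∏(1−qᵢ) over the active causes.
P(traffic spike | newsletter send) = 0.50338·0.866 + 0.856477·0.134 = 0.435927 + 0.114768 = 0.550695
Of this, 0.114768 comes from 0.856477·0.134 (the viral social-media post=true cases).
Hence the posterior is 0.114768/0.550695 ≈ 0.208.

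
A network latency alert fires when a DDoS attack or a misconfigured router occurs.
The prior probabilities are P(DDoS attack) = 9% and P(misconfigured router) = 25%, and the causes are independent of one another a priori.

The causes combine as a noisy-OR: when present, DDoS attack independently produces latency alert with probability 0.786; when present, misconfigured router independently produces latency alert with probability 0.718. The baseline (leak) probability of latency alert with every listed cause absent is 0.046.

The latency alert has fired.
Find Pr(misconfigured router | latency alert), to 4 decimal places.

Pr(misconfigured router | latency alert) ≈ 0.6878

Under noisy-OR, P(latency alert | causes) = 1 − (1−0.046)·∏(1−qᵢ) over the active causes.
For the numerator, keep only misconfigured router=true terms: 0.166296 + 0.021205 = 0.187501
Normalizer over all consistent configurations: 0.046*0.91*0.75 + 0.730972*0.91*0.25 + 0.795844*0.09*0.75 + 0.942428*0.09*0.25 = 0.272615
P(misconfigured router | latency alert) = 0.187501/0.272615 ≈ 0.6878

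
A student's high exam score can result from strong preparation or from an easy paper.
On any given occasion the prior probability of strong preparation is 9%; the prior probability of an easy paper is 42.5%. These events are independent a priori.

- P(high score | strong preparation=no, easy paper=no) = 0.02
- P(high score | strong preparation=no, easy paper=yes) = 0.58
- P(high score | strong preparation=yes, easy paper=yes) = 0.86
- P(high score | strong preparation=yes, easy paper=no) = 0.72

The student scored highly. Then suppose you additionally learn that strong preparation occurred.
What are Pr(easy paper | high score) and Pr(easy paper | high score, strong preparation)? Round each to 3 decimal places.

Pr(easy paper | high score) ≈ 0.843; Pr(easy paper | high score, strong preparation) ≈ 0.469

By total probability over the 4 (strong preparation, easy paper) configurations:
  P(high score) = 0.02*0.91*0.575 + 0.58*0.91*0.425 + 0.72*0.09*0.575 + 0.86*0.09*0.425
        = 0.010465 + 0.224315 + 0.037260 + 0.032895 = 0.304935
Configurations with easy paper contribute 0.257210, so
  P(easy paper | high score) = 0.257210 / 0.304935 ≈ 0.843

Now condition on the additional information:
P(high score | strong preparation) = 0.72×0.575 + 0.86×0.425 = 0.414000 + 0.365500 = 0.779500
Of this, 0.365500 comes from 0.86×0.425 (the easy paper=true cases).
So P(easy paper | high score, strong preparation) = 0.365500/0.779500 ≈ 0.469.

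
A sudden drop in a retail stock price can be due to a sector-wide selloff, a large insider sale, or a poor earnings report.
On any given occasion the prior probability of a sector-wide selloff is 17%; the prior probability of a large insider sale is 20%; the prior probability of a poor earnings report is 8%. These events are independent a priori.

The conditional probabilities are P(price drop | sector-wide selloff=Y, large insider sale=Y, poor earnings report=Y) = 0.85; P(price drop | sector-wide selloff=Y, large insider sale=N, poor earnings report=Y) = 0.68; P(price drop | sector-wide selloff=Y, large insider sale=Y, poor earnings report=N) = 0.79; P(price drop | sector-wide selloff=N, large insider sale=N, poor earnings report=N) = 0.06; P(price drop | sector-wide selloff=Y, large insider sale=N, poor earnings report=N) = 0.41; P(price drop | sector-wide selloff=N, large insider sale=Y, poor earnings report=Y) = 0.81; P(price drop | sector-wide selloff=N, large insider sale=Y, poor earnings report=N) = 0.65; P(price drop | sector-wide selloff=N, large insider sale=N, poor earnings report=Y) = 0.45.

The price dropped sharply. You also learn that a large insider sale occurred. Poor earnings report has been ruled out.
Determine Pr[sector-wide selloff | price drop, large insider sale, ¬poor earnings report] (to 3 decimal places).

P(price drop | large insider sale, ¬poor earnings report) = 0.65·0.83 + 0.79·0.17 = 0.539500 + 0.134300 = 0.673800
Restricting to configurations with sector-wide selloff present: 0.79·0.17 = 0.134300.
Hence the posterior is 0.134300/0.673800 ≈ 0.199.

Pr[sector-wide selloff | price drop, large insider sale, ¬poor earnings report] ≈ 0.199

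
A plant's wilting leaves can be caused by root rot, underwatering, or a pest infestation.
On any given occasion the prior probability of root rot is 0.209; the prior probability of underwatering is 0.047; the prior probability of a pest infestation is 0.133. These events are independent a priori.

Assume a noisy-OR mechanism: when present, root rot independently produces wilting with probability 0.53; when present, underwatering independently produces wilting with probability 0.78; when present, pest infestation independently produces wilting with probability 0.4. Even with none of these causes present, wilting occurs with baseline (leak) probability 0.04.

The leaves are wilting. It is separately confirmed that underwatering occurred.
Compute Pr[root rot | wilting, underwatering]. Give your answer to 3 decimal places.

Pr[root rot | wilting, underwatering] ≈ 0.230

Under noisy-OR, P(wilting | causes) = 1 − (1−0.04)·∏(1−qᵢ) over the active causes.
By total probability over the 4 (root rot, pest infestation) configurations:
  P(wilting | underwatering) = 0.7888*0.791*0.867 + 0.87328*0.791*0.133 + 0.900736*0.209*0.867 + 0.940442*0.209*0.133
        = 0.540957 + 0.091872 + 0.163216 + 0.026141 = 0.822186
Keeping only the root rot-present terms gives 0.189357, so
  P(root rot | wilting, underwatering) = 0.189357 / 0.822186 ≈ 0.230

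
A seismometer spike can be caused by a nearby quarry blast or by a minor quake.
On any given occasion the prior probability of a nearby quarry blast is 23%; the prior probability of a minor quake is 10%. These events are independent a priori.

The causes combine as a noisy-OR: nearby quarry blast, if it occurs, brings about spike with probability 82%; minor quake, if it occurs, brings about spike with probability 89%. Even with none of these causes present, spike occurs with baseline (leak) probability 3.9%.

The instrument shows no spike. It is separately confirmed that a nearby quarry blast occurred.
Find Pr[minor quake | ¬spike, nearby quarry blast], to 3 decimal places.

Under noisy-OR, P(spike | causes) = 1 − (1−0.039)·∏(1−qᵢ) over the active causes.
Sum P(¬spike|·) weighted by the priors over both values of minor quake:
  P(¬spike | nearby quarry blast) = 0.17298·0.9 + 0.019028·0.1
        = 0.155682 + 0.001903 = 0.157585
Keeping only the minor quake-present terms gives 0.001903, so
  P(minor quake | ¬spike, nearby quarry blast) = 0.001903 / 0.157585 ≈ 0.012

Pr[minor quake | ¬spike, nearby quarry blast] ≈ 0.012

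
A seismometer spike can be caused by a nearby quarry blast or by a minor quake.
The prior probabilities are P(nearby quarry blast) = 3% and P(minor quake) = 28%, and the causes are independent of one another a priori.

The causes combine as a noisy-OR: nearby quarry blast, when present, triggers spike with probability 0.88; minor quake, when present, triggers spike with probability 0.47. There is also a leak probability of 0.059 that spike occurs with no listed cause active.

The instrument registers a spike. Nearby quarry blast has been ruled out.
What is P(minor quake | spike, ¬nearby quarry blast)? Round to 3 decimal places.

P(minor quake | spike, ¬nearby quarry blast) ≈ 0.768

Under noisy-OR, P(spike | causes) = 1 − (1−0.059)·∏(1−qᵢ) over the active causes.
P(spike | ¬nearby quarry blast) = 0.059·0.72 + 0.50127·0.28 = 0.042480 + 0.140356 = 0.182836
Restricting to configurations with minor quake present: 0.50127·0.28 = 0.140356.
P(minor quake | spike, ¬nearby quarry blast) = 0.140356 / 0.182836 ≈ 0.768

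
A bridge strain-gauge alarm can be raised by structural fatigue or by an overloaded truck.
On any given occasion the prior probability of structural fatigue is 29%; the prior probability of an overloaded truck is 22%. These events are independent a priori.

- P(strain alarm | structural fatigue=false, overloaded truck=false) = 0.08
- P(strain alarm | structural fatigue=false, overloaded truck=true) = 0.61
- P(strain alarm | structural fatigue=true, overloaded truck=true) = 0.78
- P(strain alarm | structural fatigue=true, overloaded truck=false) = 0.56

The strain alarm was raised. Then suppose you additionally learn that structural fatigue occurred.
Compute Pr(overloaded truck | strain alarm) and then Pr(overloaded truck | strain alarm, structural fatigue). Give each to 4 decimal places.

P(strain alarm) = 0.08*0.71*0.78 + 0.61*0.71*0.22 + 0.56*0.29*0.78 + 0.78*0.29*0.22 = 0.044304 + 0.095282 + 0.126672 + 0.049764 = 0.316022
Of this, 0.145046 comes from 0.095282 + 0.049764 (the overloaded truck=true cases).
P(overloaded truck | strain alarm) = 0.145046 / 0.316022 ≈ 0.4590

Now also conditioning on structural fatigue=true:
Sum P(strain alarm|·) weighted by the priors over both values of overloaded truck:
  P(strain alarm | structural fatigue) = 0.56·0.78 + 0.78·0.22
        = 0.436800 + 0.171600 = 0.608400
The terms with overloaded truck present sum to 0.171600, so
  P(overloaded truck | strain alarm, structural fatigue) = 0.171600 / 0.608400 ≈ 0.2821

Pr(overloaded truck | strain alarm) ≈ 0.4590; Pr(overloaded truck | strain alarm, structural fatigue) ≈ 0.2821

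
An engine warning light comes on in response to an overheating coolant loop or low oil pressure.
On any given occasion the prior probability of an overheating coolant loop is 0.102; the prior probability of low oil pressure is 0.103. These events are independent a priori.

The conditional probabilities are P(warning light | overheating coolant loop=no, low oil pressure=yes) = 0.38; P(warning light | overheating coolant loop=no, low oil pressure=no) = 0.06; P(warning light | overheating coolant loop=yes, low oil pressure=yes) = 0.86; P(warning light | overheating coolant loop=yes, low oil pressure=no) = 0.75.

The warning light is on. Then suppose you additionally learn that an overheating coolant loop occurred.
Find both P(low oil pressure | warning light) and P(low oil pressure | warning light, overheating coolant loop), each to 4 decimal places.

P(warning light) = 0.06·0.898·0.897 + 0.38·0.898·0.103 + 0.75·0.102·0.897 + 0.86·0.102·0.103 = 0.048330 + 0.035148 + 0.068621 + 0.009035 = 0.161134
Of this, 0.044183 comes from 0.035148 + 0.009035 (the low oil pressure=true cases).
So P(low oil pressure | warning light) = 0.044183/0.161134 ≈ 0.2742.

Now also conditioning on overheating coolant loop=true:
By total probability over both values of low oil pressure:
  P(warning light | overheating coolant loop) = 0.75×0.897 + 0.86×0.103
        = 0.672750 + 0.088580 = 0.761330
Configurations with low oil pressure contribute 0.088580, so
  P(low oil pressure | warning light, overheating coolant loop) = 0.088580 / 0.761330 ≈ 0.1163
— overheating coolant loop explains away the evidence for low oil pressure.

P(low oil pressure | warning light) ≈ 0.2742; P(low oil pressure | warning light, overheating coolant loop) ≈ 0.1163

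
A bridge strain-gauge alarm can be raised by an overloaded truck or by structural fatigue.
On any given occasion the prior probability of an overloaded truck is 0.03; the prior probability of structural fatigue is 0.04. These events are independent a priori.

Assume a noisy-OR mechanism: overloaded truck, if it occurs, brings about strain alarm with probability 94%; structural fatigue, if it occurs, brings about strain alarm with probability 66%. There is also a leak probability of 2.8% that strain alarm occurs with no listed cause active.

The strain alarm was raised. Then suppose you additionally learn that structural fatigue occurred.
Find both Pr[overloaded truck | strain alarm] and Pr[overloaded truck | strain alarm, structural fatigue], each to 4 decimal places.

Under noisy-OR, P(strain alarm | causes) = 1 − (1−0.028)·∏(1−qᵢ) over the active causes.
P(strain alarm) = 0.028·0.97·0.96 + 0.66952·0.97·0.04 + 0.94168·0.03·0.96 + 0.980171·0.03·0.04 = 0.026074 + 0.025977 + 0.027120 + 0.001176 = 0.080347
Restricting to configurations with overloaded truck present: 0.027120 + 0.001176 = 0.028296.
Hence the posterior is 0.028296/0.080347 ≈ 0.3522.

With the extra evidence:
P(strain alarm | structural fatigue) = 0.66952·0.97 + 0.980171·0.03 = 0.649434 + 0.029405 = 0.678839
Of this, 0.029405 comes from 0.980171·0.03 (the overloaded truck=true cases).
So P(overloaded truck | strain alarm, structural fatigue) = 0.029405/0.678839 ≈ 0.0433.

Pr[overloaded truck | strain alarm] ≈ 0.3522; Pr[overloaded truck | strain alarm, structural fatigue] ≈ 0.0433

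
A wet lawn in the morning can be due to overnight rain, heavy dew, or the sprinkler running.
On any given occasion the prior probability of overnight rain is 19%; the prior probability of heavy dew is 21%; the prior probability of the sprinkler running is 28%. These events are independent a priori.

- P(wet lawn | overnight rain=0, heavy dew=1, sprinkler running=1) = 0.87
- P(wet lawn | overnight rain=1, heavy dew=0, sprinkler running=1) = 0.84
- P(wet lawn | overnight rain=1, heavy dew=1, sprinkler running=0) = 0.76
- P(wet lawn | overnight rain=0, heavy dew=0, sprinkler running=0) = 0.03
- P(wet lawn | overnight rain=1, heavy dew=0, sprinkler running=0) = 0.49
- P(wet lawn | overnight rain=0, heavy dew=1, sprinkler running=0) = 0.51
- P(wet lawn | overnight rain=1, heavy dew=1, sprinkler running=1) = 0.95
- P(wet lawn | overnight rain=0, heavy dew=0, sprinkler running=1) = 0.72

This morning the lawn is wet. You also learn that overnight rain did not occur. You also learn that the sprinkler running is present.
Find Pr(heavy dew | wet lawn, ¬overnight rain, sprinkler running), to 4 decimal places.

Pr(heavy dew | wet lawn, ¬overnight rain, sprinkler running) ≈ 0.2431

Sum P(wet lawn|·) weighted by the priors over both values of heavy dew:
  P(wet lawn | ¬overnight rain, sprinkler running) = 0.72·0.79 + 0.87·0.21
        = 0.568800 + 0.182700 = 0.751500
Keeping only the heavy dew-present terms gives 0.182700, so
  P(heavy dew | wet lawn, ¬overnight rain, sprinkler running) = 0.182700 / 0.751500 ≈ 0.2431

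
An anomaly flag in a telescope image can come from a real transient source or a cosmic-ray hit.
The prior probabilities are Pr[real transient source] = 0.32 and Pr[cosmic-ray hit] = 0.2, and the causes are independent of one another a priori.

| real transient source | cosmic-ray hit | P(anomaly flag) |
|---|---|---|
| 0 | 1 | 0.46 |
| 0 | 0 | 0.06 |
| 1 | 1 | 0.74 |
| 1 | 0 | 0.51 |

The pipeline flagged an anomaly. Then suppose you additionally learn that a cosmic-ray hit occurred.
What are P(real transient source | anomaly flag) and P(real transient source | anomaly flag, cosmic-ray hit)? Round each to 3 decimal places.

P(real transient source | anomaly flag) ≈ 0.651; P(real transient source | anomaly flag, cosmic-ray hit) ≈ 0.431

By total probability over the 4 (real transient source, cosmic-ray hit) configurations:
  P(anomaly flag) = 0.06*0.68*0.8 + 0.46*0.68*0.2 + 0.51*0.32*0.8 + 0.74*0.32*0.2
        = 0.032640 + 0.062560 + 0.130560 + 0.047360 = 0.273120
The terms with real transient source present sum to 0.177920, so
  P(real transient source | anomaly flag) = 0.177920 / 0.273120 ≈ 0.651

With the extra evidence:
P(anomaly flag | cosmic-ray hit) = 0.46*0.68 + 0.74*0.32 = 0.312800 + 0.236800 = 0.549600
The real transient source-present share is 0.74*0.32 = 0.236800.
Hence the posterior is 0.236800/0.549600 ≈ 0.431.
— cosmic-ray hit explains away the evidence for real transient source.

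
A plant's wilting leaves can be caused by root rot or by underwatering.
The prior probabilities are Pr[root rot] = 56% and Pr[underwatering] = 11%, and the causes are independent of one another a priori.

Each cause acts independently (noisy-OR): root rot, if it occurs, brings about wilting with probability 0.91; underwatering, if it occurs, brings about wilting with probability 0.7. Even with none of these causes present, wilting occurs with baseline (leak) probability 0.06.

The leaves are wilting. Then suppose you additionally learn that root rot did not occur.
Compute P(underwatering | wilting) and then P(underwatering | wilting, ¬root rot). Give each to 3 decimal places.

Under noisy-OR, P(wilting | causes) = 1 − (1−0.06)·∏(1−qᵢ) over the active causes.
Enumerate the 4 (root rot, underwatering) configurations and weight by the priors:
  P(wilting) = 0.06×0.44×0.89 + 0.718×0.44×0.11 + 0.9154×0.56×0.89 + 0.97462×0.56×0.11
        = 0.023496 + 0.034751 + 0.456235 + 0.060037 = 0.574519
The terms with underwatering present sum to 0.094788, so
  P(underwatering | wilting) = 0.094788 / 0.574519 ≈ 0.165

With the extra evidence:
P(wilting | ¬root rot) = 0.06·0.89 + 0.718·0.11 = 0.053400 + 0.078980 = 0.132380
Restricting to configurations with underwatering present: 0.718·0.11 = 0.078980.
P(underwatering | wilting, ¬root rot) = 0.078980 / 0.132380 ≈ 0.597

P(underwatering | wilting) ≈ 0.165; P(underwatering | wilting, ¬root rot) ≈ 0.597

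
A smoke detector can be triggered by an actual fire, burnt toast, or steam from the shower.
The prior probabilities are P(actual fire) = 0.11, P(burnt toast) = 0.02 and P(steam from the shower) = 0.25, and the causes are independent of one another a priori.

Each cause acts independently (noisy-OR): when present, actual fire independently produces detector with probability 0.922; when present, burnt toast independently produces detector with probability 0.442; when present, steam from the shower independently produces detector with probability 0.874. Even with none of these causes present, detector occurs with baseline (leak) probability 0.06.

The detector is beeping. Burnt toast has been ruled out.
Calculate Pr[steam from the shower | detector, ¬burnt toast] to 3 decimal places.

Under noisy-OR, P(detector | causes) = 1 − (1−0.06)·∏(1−qᵢ) over the active causes.
P(detector | ¬burnt toast) = 0.06·0.89·0.75 + 0.88156·0.89·0.25 + 0.92668·0.11·0.75 + 0.990762·0.11·0.25 = 0.040050 + 0.196147 + 0.076451 + 0.027246 = 0.339894
Of this, 0.223393 comes from 0.196147 + 0.027246 (the steam from the shower=true cases).
P(steam from the shower | detector, ¬burnt toast) = 0.223393 / 0.339894 ≈ 0.657

Pr[steam from the shower | detector, ¬burnt toast] ≈ 0.657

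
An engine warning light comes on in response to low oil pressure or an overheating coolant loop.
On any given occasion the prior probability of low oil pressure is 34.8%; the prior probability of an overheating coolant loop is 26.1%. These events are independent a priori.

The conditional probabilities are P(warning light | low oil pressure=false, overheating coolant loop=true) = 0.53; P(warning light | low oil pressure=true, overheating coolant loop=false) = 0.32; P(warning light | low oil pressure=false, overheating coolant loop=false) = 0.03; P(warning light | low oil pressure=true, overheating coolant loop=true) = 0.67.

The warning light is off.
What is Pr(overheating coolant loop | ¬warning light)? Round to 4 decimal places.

Weight on overheating coolant loop=true, given the evidence: 0.079981 + 0.029973 = 0.109954
Normalizer over all consistent configurations: 0.97×0.652×0.739 + 0.47×0.652×0.261 + 0.68×0.348×0.739 + 0.33×0.348×0.261 = 0.752204
P(overheating coolant loop | ¬warning light) = 0.109954/0.752204 ≈ 0.1462

Pr(overheating coolant loop | ¬warning light) ≈ 0.1462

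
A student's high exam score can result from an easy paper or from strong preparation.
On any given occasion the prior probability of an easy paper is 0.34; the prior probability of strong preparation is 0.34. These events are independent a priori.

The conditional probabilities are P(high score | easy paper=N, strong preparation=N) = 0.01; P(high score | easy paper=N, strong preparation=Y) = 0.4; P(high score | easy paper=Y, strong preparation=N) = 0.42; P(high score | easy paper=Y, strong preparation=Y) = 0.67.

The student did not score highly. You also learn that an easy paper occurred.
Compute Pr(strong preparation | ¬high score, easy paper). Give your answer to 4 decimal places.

P(¬high score | easy paper) = 0.58×0.66 + 0.33×0.34 = 0.382800 + 0.112200 = 0.495000
Restricting to configurations with strong preparation present: 0.33×0.34 = 0.112200.
P(strong preparation | ¬high score, easy paper) = 0.112200 / 0.495000 ≈ 0.2267

Pr(strong preparation | ¬high score, easy paper) ≈ 0.2267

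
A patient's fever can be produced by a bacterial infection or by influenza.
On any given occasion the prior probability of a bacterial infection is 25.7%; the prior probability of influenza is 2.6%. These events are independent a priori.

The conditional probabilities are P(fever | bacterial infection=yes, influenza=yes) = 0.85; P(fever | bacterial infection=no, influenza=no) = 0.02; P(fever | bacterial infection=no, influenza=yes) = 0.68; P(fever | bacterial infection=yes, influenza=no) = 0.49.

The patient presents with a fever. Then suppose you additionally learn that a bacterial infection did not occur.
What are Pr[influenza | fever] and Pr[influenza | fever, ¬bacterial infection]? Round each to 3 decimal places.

For the numerator, keep only influenza=true terms: 0.013136 + 0.005680 = 0.018816
Normalizer over all consistent configurations: 0.02×0.743×0.974 + 0.68×0.743×0.026 + 0.49×0.257×0.974 + 0.85×0.257×0.026 = 0.155946
Posterior = 0.018816 / 0.155946 ≈ 0.121

Now condition on the additional information:
Numerator (weight on configurations with influenza): 0.68·0.026 = 0.017680
Normalizer over all consistent configurations: 0.02·0.974 + 0.68·0.026 = 0.037160
Posterior = 0.017680 / 0.037160 ≈ 0.476

Pr[influenza | fever] ≈ 0.121; Pr[influenza | fever, ¬bacterial infection] ≈ 0.476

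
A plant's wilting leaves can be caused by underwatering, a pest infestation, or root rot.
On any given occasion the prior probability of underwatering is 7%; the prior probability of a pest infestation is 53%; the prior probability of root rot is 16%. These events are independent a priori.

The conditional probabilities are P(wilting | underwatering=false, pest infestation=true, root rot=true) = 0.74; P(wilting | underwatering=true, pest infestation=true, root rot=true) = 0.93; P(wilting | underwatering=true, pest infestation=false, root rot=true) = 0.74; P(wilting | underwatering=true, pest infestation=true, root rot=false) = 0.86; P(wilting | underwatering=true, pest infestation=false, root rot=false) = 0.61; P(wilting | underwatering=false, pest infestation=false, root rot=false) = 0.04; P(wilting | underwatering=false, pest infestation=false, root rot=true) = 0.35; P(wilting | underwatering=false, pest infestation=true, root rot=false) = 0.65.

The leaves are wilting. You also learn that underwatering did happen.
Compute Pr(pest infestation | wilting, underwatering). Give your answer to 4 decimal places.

Pr(pest infestation | wilting, underwatering) ≈ 0.6090

P(wilting | underwatering) = 0.61·0.47·0.84 + 0.74·0.47·0.16 + 0.86·0.53·0.84 + 0.93·0.53·0.16 = 0.240828 + 0.055648 + 0.382872 + 0.078864 = 0.758212
Restricting to configurations with pest infestation present: 0.382872 + 0.078864 = 0.461736.
Hence the posterior is 0.461736/0.758212 ≈ 0.6090.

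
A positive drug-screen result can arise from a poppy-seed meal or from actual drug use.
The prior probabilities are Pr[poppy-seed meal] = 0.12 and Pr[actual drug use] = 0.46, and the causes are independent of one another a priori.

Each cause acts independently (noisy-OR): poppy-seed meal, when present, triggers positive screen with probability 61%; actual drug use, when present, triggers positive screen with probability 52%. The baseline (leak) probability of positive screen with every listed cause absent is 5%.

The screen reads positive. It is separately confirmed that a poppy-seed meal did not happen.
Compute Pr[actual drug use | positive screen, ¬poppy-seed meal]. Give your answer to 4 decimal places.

Under noisy-OR, P(positive screen | causes) = 1 − (1−0.05)·∏(1−qᵢ) over the active causes.
P(positive screen | ¬poppy-seed meal) = 0.05×0.54 + 0.544×0.46 = 0.027000 + 0.250240 = 0.277240
The actual drug use-present share is 0.544×0.46 = 0.250240.
Hence the posterior is 0.250240/0.277240 ≈ 0.9026.

Pr[actual drug use | positive screen, ¬poppy-seed meal] ≈ 0.9026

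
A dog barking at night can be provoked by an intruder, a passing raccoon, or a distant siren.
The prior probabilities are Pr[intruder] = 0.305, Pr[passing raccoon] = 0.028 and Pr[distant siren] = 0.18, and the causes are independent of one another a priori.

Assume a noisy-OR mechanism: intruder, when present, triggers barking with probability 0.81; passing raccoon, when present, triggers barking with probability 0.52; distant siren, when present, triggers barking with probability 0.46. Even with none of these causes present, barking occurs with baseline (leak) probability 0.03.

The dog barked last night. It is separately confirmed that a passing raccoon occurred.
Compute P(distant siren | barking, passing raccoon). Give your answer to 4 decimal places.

Under noisy-OR, P(barking | causes) = 1 − (1−0.03)·∏(1−qᵢ) over the active causes.
Sum P(barking|·) weighted by the priors over the 4 (intruder, distant siren) configurations:
  P(barking | passing raccoon) = 0.5344×0.695×0.82 + 0.748576×0.695×0.18 + 0.911536×0.305×0.82 + 0.952229×0.305×0.18
        = 0.304555 + 0.093647 + 0.227975 + 0.052277 = 0.678454
Keeping only the distant siren-present terms gives 0.145924, so
  P(distant siren | barking, passing raccoon) = 0.145924 / 0.678454 ≈ 0.2151

P(distant siren | barking, passing raccoon) ≈ 0.2151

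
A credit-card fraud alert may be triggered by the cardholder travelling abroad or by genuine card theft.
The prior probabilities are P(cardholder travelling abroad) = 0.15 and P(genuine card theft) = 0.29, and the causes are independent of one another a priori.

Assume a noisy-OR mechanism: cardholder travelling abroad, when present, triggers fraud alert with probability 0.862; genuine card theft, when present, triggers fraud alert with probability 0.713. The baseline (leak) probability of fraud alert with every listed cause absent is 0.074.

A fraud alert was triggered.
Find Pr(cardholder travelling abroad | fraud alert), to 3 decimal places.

Under noisy-OR, P(fraud alert | causes) = 1 − (1−0.074)·∏(1−qᵢ) over the active causes.
Weight on cardholder travelling abroad=true, given the evidence: 0.092891 + 0.041905 = 0.134796
Normalizer over all consistent configurations: 0.074×0.85×0.71 + 0.734238×0.85×0.29 + 0.872212×0.15×0.71 + 0.963325×0.15×0.29 = 0.360445
Posterior = 0.134796 / 0.360445 ≈ 0.374

Pr(cardholder travelling abroad | fraud alert) ≈ 0.374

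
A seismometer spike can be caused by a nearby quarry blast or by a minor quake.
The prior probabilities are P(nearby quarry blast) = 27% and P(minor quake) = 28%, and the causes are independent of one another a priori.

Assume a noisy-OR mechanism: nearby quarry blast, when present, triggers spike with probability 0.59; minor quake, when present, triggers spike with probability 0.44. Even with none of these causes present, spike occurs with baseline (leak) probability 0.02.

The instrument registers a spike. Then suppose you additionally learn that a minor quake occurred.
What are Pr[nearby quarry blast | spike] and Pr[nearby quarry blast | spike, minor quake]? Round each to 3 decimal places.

Under noisy-OR, P(spike | causes) = 1 − (1−0.02)·∏(1−qᵢ) over the active causes.
Numerator (weight on configurations with nearby quarry blast): 0.116290 + 0.058589 = 0.174879
The normalizing constant is 0.02×0.73×0.72 + 0.4512×0.73×0.28 + 0.5982×0.27×0.72 + 0.774992×0.27×0.28 = 0.277616
P(nearby quarry blast | spike) = 0.174879/0.277616 ≈ 0.630

Now also conditioning on minor quake=true:
Numerator (weight on configurations with nearby quarry blast): 0.774992×0.27 = 0.209248
Denominator P(spike | minor quake): 0.4512×0.73 + 0.774992×0.27 = 0.538624
P(nearby quarry blast | spike, minor quake) = 0.209248/0.538624 ≈ 0.388

Pr[nearby quarry blast | spike] ≈ 0.630; Pr[nearby quarry blast | spike, minor quake] ≈ 0.388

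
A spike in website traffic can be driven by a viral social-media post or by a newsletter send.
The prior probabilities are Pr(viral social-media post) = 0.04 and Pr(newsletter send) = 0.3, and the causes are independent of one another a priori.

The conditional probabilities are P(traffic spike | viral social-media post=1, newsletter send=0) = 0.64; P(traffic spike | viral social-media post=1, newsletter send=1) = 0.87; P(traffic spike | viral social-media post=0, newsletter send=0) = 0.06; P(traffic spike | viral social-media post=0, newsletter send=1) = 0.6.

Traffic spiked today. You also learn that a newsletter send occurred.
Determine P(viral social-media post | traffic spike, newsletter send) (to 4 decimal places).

P(viral social-media post | traffic spike, newsletter send) ≈ 0.0570

P(traffic spike | newsletter send) = 0.6·0.96 + 0.87·0.04 = 0.576000 + 0.034800 = 0.610800
Of this, 0.034800 comes from 0.87·0.04 (the viral social-media post=true cases).
So P(viral social-media post | traffic spike, newsletter send) = 0.034800/0.610800 ≈ 0.0570.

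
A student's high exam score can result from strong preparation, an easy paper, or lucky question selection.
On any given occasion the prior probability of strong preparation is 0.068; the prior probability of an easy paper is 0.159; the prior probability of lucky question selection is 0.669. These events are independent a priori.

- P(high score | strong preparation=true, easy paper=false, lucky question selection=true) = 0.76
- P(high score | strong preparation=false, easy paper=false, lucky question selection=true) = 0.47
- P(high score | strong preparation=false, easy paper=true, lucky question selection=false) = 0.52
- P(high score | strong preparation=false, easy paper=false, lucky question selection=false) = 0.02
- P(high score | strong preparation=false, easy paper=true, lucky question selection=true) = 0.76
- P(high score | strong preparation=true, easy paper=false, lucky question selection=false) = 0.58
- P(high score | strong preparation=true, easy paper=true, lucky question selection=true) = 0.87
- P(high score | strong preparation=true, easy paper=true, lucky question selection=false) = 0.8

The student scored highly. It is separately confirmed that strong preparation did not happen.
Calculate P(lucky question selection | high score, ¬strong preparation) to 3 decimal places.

P(lucky question selection | high score, ¬strong preparation) ≈ 0.913

Weight on lucky question selection=true, given the evidence: 0.264436 + 0.080842 = 0.345278
Normalizer over all consistent configurations: 0.02×0.841×0.331 + 0.47×0.841×0.669 + 0.52×0.159×0.331 + 0.76×0.159×0.669 = 0.378212
P(lucky question selection | high score, ¬strong preparation) = 0.345278/0.378212 ≈ 0.913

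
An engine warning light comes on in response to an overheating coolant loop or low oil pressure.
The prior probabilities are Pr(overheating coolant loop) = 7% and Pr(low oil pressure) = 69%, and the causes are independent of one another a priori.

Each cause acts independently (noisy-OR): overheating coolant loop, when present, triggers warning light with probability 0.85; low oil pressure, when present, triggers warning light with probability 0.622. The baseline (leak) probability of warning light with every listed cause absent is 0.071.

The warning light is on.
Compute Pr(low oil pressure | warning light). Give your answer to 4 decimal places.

Under noisy-OR, P(warning light | causes) = 1 − (1−0.071)·∏(1−qᵢ) over the active causes.
P(warning light) = 0.071·0.93·0.31 + 0.648838·0.93·0.69 + 0.86065·0.07·0.31 + 0.947326·0.07·0.69 = 0.020469 + 0.416359 + 0.018676 + 0.045756 = 0.501260
Of this, 0.462115 comes from 0.416359 + 0.045756 (the low oil pressure=true cases).
So P(low oil pressure | warning light) = 0.462115/0.501260 ≈ 0.9219.

Pr(low oil pressure | warning light) ≈ 0.9219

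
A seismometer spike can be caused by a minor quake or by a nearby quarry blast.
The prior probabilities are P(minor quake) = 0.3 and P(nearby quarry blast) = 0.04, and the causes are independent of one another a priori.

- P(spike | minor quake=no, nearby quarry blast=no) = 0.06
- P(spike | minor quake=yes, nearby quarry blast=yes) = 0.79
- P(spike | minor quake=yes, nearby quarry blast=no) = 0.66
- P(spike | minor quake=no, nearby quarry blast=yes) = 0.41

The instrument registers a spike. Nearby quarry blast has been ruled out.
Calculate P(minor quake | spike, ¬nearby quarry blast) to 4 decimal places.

By total probability over both values of minor quake:
  P(spike | ¬nearby quarry blast) = 0.06·0.7 + 0.66·0.3
        = 0.042000 + 0.198000 = 0.240000
Configurations with minor quake contribute 0.198000, so
  P(minor quake | spike, ¬nearby quarry blast) = 0.198000 / 0.240000 ≈ 0.8250

P(minor quake | spike, ¬nearby quarry blast) ≈ 0.8250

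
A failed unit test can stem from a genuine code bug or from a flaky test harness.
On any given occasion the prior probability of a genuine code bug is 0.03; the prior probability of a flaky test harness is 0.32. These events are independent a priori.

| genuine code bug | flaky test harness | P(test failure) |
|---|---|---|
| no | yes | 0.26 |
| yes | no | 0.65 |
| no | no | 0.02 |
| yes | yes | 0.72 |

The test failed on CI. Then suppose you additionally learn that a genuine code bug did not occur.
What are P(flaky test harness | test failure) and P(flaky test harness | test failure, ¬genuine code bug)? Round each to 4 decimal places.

P(test failure) = 0.02*0.97*0.68 + 0.26*0.97*0.32 + 0.65*0.03*0.68 + 0.72*0.03*0.32 = 0.013192 + 0.080704 + 0.013260 + 0.006912 = 0.114068
Restricting to configurations with flaky test harness present: 0.080704 + 0.006912 = 0.087616.
P(flaky test harness | test failure) = 0.087616 / 0.114068 ≈ 0.7681

With the extra evidence:
P(test failure | ¬genuine code bug) = 0.02*0.68 + 0.26*0.32 = 0.013600 + 0.083200 = 0.096800
Restricting to configurations with flaky test harness present: 0.26*0.32 = 0.083200.
P(flaky test harness | test failure, ¬genuine code bug) = 0.083200 / 0.096800 ≈ 0.8595

P(flaky test harness | test failure) ≈ 0.7681; P(flaky test harness | test failure, ¬genuine code bug) ≈ 0.8595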